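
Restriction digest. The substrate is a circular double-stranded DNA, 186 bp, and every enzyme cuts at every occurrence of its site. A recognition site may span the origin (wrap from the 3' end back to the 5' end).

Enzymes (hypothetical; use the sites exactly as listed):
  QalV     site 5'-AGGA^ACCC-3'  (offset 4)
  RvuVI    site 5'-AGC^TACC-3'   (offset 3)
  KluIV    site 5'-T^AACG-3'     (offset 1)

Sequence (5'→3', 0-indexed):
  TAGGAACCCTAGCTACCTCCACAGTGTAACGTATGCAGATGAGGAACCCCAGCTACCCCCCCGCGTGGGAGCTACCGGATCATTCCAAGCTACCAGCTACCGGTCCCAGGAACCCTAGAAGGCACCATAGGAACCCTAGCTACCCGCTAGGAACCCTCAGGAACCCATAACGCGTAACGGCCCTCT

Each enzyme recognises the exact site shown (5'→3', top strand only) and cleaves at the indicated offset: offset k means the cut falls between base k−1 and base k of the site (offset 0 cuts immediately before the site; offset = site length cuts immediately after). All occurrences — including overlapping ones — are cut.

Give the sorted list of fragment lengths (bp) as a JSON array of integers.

Per-enzyme occurrences:
  QalV AGGAACCC/4: at [1, 41, 107, 128, 148, 158] ⇒ [5, 45, 111, 132, 152, 162]
  RvuVI AGCTACC/3: at [10, 50, 69, 87, 94, 137] ⇒ [13, 53, 72, 90, 97, 140]
  KluIV TAACG/1: at [26, 167, 174] ⇒ [27, 168, 175]

Pooled cuts: [5, 13, 27, 45, 53, 72, 90, 97, 111, 132, 140, 152, 162, 168, 175]

Fragment lengths:
  5→13: 8 bp
  13→27: 14 bp
  27→45: 18 bp
  45→53: 8 bp
  53→72: 19 bp
  72→90: 18 bp
  90→97: 7 bp
  97→111: 14 bp
  111→132: 21 bp
  132→140: 8 bp
  140→152: 12 bp
  152→162: 10 bp
  162→168: 6 bp
  168→175: 7 bp
  175→5 (wrap): 186-175+5 = 16 bp

[6,7,7,8,8,8,10,12,14,14,16,18,18,19,21]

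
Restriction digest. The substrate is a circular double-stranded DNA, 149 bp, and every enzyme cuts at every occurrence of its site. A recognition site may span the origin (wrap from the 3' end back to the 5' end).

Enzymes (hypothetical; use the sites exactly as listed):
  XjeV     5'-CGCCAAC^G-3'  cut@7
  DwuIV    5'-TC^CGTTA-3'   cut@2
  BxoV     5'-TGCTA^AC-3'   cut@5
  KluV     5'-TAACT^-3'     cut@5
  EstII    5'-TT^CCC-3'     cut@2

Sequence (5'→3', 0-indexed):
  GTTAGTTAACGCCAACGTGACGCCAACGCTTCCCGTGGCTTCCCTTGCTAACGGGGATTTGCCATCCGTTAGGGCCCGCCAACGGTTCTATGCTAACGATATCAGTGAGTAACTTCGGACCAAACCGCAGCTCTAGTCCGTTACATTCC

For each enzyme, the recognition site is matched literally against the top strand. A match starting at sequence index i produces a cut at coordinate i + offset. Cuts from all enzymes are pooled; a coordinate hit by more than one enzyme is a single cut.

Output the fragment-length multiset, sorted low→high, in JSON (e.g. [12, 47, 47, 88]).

Scan for sites:
  XjeV CGCCAACG/7: at [9, 20, 76] ⇒ [16, 27, 83]
  DwuIV TCCGTTA/2: at [64, 136, 146] ⇒ [66, 138, 148]
  BxoV TGCTAAC/5: at [45, 90] ⇒ [50, 95]
  KluV TAACT/5: at [109] ⇒ [114]
  EstII TTCCC/2: at [29, 39] ⇒ [31, 41]

All cut coordinates (distinct, sorted): [16, 27, 31, 41, 50, 66, 83, 95, 114, 138, 148]

Fragment lengths:
  16→27: 11 bp
  27→31: 4 bp
  31→41: 10 bp
  41→50: 9 bp
  50→66: 16 bp
  66→83: 17 bp
  83→95: 12 bp
  95→114: 19 bp
  114→138: 24 bp
  138→148: 10 bp
  148→16 (wrap): 149-148+16 = 17 bp

[4,9,10,10,11,12,16,17,17,19,24]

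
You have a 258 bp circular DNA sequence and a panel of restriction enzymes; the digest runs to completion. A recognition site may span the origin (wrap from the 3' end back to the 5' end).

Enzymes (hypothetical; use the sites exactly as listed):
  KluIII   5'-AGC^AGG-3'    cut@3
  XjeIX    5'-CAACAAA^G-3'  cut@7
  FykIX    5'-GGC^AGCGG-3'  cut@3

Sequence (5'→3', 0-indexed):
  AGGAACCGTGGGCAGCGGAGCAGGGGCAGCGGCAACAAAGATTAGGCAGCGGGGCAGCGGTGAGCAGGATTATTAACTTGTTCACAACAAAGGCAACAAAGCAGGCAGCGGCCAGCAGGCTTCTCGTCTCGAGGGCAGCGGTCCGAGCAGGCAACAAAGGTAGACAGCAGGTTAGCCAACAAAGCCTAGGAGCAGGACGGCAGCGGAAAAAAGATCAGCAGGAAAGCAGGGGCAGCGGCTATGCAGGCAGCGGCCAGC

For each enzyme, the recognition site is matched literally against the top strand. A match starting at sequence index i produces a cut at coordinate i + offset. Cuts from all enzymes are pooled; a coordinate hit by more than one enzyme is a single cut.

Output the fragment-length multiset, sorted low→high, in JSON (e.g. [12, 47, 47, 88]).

Site scan:
  KluIII (AGCAGG, off=3): starts [18, 62, 99, 113, 145, 165, 190, 216, 224, 255] → cuts [0, 21, 65, 102, 116, 148, 168, 193, 219, 227]
  XjeIX (CAACAAAG, off=7): starts [32, 84, 93, 151, 176] → cuts [39, 91, 100, 158, 183]
  FykIX (GGCAGCGG, off=3): starts [10, 24, 44, 52, 103, 133, 198, 230, 245] → cuts [13, 27, 47, 55, 106, 136, 201, 233, 248]

All cut coordinates (distinct, sorted): [0, 13, 21, 27, 39, 47, 55, 65, 91, 100, 102, 106, 116, 136, 148, 158, 168, 183, 193, 201, 219, 227, 233, 248]

Fragments:
  0→13: 13 bp
  13→21: 8 bp
  21→27: 6 bp
  27→39: 12 bp
  39→47: 8 bp
  47→55: 8 bp
  55→65: 10 bp
  65→91: 26 bp
  91→100: 9 bp
  100→102: 2 bp
  102→106: 4 bp
  106→116: 10 bp
  116→136: 20 bp
  136→148: 12 bp
  148→158: 10 bp
  158→168: 10 bp
  168→183: 15 bp
  183→193: 10 bp
  193→201: 8 bp
  201→219: 18 bp
  219→227: 8 bp
  227→233: 6 bp
  233→248: 15 bp
  248→0 (wrap): 258-248+0 = 10 bp

[2,4,6,6,8,8,8,8,8,9,10,10,10,10,10,10,12,12,13,15,15,18,20,26]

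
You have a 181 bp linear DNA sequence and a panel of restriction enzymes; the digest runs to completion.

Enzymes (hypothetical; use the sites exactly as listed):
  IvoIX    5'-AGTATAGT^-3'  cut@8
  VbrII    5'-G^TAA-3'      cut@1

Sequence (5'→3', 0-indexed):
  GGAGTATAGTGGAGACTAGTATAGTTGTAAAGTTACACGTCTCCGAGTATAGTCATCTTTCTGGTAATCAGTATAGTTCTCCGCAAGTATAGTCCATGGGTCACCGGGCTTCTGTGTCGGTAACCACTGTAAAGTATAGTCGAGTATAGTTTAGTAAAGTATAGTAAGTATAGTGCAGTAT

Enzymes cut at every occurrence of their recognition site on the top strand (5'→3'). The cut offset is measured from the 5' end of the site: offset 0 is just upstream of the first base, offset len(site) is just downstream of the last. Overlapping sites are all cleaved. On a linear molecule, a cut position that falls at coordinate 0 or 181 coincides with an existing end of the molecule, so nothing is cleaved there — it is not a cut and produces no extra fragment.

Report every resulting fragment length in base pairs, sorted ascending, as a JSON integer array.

Per-enzyme occurrences:
  IvoIX AGTATAGT/8: at [2, 17, 45, 69, 85, 132, 142, 157, 166] ⇒ [10, 25, 53, 77, 93, 140, 150, 165, 174]
  VbrII GTAA/1: at [26, 63, 119, 128, 153, 163] ⇒ [27, 64, 120, 129, 154, 164]

Pooled cuts: [10, 25, 27, 53, 64, 77, 93, 120, 129, 140, 150, 154, 164, 165, 174]

Fragment lengths:
  [0,10): 10 bp
  [10,25): 15 bp
  [25,27): 2 bp
  [27,53): 26 bp
  [53,64): 11 bp
  [64,77): 13 bp
  [77,93): 16 bp
  [93,120): 27 bp
  [120,129): 9 bp
  [129,140): 11 bp
  [140,150): 10 bp
  [150,154): 4 bp
  [154,164): 10 bp
  [164,165): 1 bp
  [165,174): 9 bp
  [174,181): 7 bp

[1,2,4,7,9,9,10,10,10,11,11,13,15,16,26,27]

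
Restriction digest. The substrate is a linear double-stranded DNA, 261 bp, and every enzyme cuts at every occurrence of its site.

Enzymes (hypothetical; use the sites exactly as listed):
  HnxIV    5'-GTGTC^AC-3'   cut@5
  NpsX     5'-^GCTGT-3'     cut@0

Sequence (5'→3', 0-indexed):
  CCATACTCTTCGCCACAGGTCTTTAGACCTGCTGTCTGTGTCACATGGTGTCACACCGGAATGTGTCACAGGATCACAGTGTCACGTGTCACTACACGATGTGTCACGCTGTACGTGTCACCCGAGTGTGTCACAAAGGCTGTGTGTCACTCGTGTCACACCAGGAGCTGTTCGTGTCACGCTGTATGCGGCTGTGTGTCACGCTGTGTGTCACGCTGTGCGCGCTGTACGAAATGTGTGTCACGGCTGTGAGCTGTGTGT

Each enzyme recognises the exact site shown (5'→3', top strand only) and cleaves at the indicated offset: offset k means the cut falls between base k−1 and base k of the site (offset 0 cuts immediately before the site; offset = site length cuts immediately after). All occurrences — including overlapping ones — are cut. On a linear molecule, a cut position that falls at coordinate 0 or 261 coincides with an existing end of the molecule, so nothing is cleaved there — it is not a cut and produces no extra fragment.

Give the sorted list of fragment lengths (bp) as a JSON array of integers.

[2,2,2,2,3,6,7,7,9,9,9,9,10,10,10,10,10,12,12,12,13,15,15,16,19,30]

Scan for sites:
  HnxIV (GTGTCAC, off=5): starts [37, 47, 62, 78, 85, 100, 114, 127, 143, 152, 173, 195, 207, 237] → cuts [42, 52, 67, 83, 90, 105, 119, 132, 148, 157, 178, 200, 212, 242]
  NpsX (GCTGT, off=0): starts [30, 107, 138, 166, 180, 190, 202, 214, 223, 245, 252] → cuts [30, 107, 138, 166, 180, 190, 202, 214, 223, 245, 252]

Pooled cuts: [30, 42, 52, 67, 83, 90, 105, 107, 119, 132, 138, 148, 157, 166, 178, 180, 190, 200, 202, 212, 214, 223, 242, 245, 252]

Fragment lengths:
  [0,30): 30 bp
  [30,42): 12 bp
  [42,52): 10 bp
  [52,67): 15 bp
  [67,83): 16 bp
  [83,90): 7 bp
  [90,105): 15 bp
  [105,107): 2 bp
  [107,119): 12 bp
  [119,132): 13 bp
  [132,138): 6 bp
  [138,148): 10 bp
  [148,157): 9 bp
  [157,166): 9 bp
  [166,178): 12 bp
  [178,180): 2 bp
  [180,190): 10 bp
  [190,200): 10 bp
  [200,202): 2 bp
  [202,212): 10 bp
  [212,214): 2 bp
  [214,223): 9 bp
  [223,242): 19 bp
  [242,245): 3 bp
  [245,252): 7 bp
  [252,261): 9 bp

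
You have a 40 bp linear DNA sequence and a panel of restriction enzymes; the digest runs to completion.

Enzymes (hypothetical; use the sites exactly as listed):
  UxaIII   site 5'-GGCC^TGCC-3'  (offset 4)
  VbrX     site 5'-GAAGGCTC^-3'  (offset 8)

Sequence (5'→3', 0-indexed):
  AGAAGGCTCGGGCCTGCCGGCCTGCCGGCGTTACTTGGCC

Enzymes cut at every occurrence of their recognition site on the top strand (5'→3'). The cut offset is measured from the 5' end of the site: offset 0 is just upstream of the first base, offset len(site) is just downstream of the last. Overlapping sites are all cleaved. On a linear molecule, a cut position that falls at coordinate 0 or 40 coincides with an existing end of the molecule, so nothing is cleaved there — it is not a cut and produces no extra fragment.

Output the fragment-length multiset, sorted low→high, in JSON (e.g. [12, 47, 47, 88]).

[5,8,9,18]

Per-enzyme occurrences:
  UxaIII (GGCCTGCC, off=4): starts [10, 18] → cuts [14, 22]
  VbrX (GAAGGCTC, off=8): starts [1] → cuts [9]

Pooled cuts: [9, 14, 22]

Fragment lengths:
  [0,9): 9 bp
  [9,14): 5 bp
  [14,22): 8 bp
  [22,40): 18 bp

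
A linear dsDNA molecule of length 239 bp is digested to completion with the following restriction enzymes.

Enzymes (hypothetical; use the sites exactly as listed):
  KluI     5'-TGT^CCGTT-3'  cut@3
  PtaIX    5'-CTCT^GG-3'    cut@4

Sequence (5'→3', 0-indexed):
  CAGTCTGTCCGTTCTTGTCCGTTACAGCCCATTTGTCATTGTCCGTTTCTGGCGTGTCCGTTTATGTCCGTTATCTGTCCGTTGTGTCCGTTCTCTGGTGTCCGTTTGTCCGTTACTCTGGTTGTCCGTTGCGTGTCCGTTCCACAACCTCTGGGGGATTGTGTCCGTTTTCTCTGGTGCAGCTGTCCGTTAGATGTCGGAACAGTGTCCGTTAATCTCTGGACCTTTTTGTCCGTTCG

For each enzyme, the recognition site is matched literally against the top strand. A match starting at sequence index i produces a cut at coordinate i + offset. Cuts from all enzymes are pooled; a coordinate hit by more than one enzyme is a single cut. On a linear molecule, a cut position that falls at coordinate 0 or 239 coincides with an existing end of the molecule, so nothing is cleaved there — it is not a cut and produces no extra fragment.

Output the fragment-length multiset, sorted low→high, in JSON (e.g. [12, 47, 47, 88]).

Site scan:
  KluI (TGTCCGTT, off=3): starts [5, 15, 39, 54, 64, 75, 84, 98, 106, 122, 133, 161, 183, 205, 229] → cuts [8, 18, 42, 57, 67, 78, 87, 101, 109, 125, 136, 164, 186, 208, 232]
  PtaIX (CTCTGG, off=4): starts [92, 115, 148, 171, 216] → cuts [96, 119, 152, 175, 220]

All cut coordinates (distinct, sorted): [8, 18, 42, 57, 67, 78, 87, 96, 101, 109, 119, 125, 136, 152, 164, 175, 186, 208, 220, 232]

Fragments:
  [0,8): 8 bp
  [8,18): 10 bp
  [18,42): 24 bp
  [42,57): 15 bp
  [57,67): 10 bp
  [67,78): 11 bp
  [78,87): 9 bp
  [87,96): 9 bp
  [96,101): 5 bp
  [101,109): 8 bp
  [109,119): 10 bp
  [119,125): 6 bp
  [125,136): 11 bp
  [136,152): 16 bp
  [152,164): 12 bp
  [164,175): 11 bp
  [175,186): 11 bp
  [186,208): 22 bp
  [208,220): 12 bp
  [220,232): 12 bp
  [232,239): 7 bp

[5,6,7,8,8,9,9,10,10,10,11,11,11,11,12,12,12,15,16,22,24]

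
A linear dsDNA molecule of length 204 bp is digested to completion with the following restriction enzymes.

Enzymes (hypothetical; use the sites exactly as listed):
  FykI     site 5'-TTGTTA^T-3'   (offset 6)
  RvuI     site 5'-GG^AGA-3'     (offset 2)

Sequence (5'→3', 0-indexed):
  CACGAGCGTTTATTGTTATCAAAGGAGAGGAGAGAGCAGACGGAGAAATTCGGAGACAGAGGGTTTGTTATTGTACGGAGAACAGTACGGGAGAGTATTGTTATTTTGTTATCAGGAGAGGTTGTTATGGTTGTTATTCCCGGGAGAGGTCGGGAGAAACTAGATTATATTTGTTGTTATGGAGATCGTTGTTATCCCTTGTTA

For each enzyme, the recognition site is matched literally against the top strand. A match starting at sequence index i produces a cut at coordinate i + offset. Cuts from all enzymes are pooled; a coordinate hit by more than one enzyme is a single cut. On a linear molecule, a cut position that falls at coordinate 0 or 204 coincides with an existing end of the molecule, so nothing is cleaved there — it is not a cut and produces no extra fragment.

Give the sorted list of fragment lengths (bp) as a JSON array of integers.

Site scan:
  FykI (TTGTTAT, off=6): starts [12, 64, 97, 105, 121, 130, 173, 188] → cuts [18, 70, 103, 111, 127, 136, 179, 194]
  RvuI (GGAGA, off=2): starts [23, 28, 41, 51, 76, 89, 114, 142, 152, 180] → cuts [25, 30, 43, 53, 78, 91, 116, 144, 154, 182]

All cut coordinates (distinct, sorted): [18, 25, 30, 43, 53, 70, 78, 91, 103, 111, 116, 127, 136, 144, 154, 179, 182, 194]

Fragment lengths:
  [0,18): 18 bp
  [18,25): 7 bp
  [25,30): 5 bp
  [30,43): 13 bp
  [43,53): 10 bp
  [53,70): 17 bp
  [70,78): 8 bp
  [78,91): 13 bp
  [91,103): 12 bp
  [103,111): 8 bp
  [111,116): 5 bp
  [116,127): 11 bp
  [127,136): 9 bp
  [136,144): 8 bp
  [144,154): 10 bp
  [154,179): 25 bp
  [179,182): 3 bp
  [182,194): 12 bp
  [194,204): 10 bp

[3,5,5,7,8,8,8,9,10,10,10,11,12,12,13,13,17,18,25]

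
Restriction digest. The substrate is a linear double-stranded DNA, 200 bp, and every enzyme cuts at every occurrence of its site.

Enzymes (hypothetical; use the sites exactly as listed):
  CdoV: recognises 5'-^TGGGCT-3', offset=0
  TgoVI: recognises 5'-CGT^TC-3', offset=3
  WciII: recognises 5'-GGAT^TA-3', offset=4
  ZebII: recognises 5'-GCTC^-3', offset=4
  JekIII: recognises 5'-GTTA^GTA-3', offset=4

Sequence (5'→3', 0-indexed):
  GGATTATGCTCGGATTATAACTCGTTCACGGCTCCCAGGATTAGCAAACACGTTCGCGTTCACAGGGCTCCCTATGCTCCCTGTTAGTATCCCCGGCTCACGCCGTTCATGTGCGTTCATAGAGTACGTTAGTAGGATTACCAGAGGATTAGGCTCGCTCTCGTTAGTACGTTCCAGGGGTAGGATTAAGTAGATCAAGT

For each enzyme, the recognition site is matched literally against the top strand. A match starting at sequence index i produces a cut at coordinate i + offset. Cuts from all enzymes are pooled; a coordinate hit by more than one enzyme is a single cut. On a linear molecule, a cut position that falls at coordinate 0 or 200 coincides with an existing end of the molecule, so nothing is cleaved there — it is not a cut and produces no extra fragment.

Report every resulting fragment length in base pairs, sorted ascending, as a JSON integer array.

Scan for sites:
  CdoV (TGGGCT, off=0): no sites
  TgoVI (CGTTC, off=3): starts [22, 50, 56, 103, 113, 169] → cuts [25, 53, 59, 106, 116, 172]
  WciII (GGATTA, off=4): starts [0, 11, 37, 134, 145, 182] → cuts [4, 15, 41, 138, 149, 186]
  ZebII (GCTC, off=4): starts [7, 30, 66, 75, 95, 152, 156] → cuts [11, 34, 70, 79, 99, 156, 160]
  JekIII (GTTAGTA, off=4): starts [82, 127, 162] → cuts [86, 131, 166]

All cut coordinates (distinct, sorted): [4, 11, 15, 25, 34, 41, 53, 59, 70, 79, 86, 99, 106, 116, 131, 138, 149, 156, 160, 166, 172, 186]

Fragments:
  [0,4): 4 bp
  [4,11): 7 bp
  [11,15): 4 bp
  [15,25): 10 bp
  [25,34): 9 bp
  [34,41): 7 bp
  [41,53): 12 bp
  [53,59): 6 bp
  [59,70): 11 bp
  [70,79): 9 bp
  [79,86): 7 bp
  [86,99): 13 bp
  [99,106): 7 bp
  [106,116): 10 bp
  [116,131): 15 bp
  [131,138): 7 bp
  [138,149): 11 bp
  [149,156): 7 bp
  [156,160): 4 bp
  [160,166): 6 bp
  [166,172): 6 bp
  [172,186): 14 bp
  [186,200): 14 bp

[4,4,4,6,6,6,7,7,7,7,7,7,9,9,10,10,11,11,12,13,14,14,15]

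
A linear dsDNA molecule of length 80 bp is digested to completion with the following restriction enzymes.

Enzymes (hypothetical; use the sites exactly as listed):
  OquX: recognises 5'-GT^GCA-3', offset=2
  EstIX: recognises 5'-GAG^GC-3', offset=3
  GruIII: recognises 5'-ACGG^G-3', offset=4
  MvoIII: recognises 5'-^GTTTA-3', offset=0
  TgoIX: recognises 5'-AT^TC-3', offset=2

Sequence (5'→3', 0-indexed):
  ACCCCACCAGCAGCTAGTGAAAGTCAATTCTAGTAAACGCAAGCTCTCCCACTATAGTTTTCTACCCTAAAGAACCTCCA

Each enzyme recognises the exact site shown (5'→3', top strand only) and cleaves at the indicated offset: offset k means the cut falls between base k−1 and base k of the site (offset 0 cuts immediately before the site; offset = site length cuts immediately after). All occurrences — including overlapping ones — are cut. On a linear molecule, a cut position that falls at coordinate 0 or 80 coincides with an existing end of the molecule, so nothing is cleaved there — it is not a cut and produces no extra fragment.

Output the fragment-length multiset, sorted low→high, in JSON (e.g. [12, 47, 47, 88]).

Per-enzyme occurrences:
  OquX (GTGCA, off=2): no sites
  EstIX (GAGGC, off=3): no sites
  GruIII (ACGGG, off=4): no sites
  MvoIII (GTTTA, off=0): no sites
  TgoIX (ATTC, off=2): starts [26] → cuts [28]

All cut coordinates (distinct, sorted): [28]

Fragments:
  [0,28): 28 bp
  [28,80): 52 bp

[28,52]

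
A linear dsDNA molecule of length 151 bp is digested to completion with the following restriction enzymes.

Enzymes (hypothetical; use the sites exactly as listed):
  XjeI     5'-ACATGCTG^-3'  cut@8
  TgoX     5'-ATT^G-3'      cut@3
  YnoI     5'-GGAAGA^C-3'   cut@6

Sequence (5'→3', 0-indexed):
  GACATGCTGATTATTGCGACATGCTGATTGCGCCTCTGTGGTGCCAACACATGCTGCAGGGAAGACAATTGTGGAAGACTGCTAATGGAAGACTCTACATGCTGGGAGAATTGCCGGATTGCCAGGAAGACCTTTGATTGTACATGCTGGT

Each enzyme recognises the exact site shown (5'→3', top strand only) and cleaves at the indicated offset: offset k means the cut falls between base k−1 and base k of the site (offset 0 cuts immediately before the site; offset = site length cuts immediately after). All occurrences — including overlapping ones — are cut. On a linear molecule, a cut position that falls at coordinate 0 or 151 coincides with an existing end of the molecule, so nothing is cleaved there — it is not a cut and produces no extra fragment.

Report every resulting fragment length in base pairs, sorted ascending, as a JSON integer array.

Scan for sites:
  XjeI ACATGCTG/8: at [1, 18, 48, 96, 141] ⇒ [9, 26, 56, 104, 149]
  TgoX ATTG/3: at [12, 26, 67, 109, 117, 136] ⇒ [15, 29, 70, 112, 120, 139]
  YnoI GGAAGAC/6: at [59, 72, 86, 124] ⇒ [65, 78, 92, 130]

Pooled cuts: [9, 15, 26, 29, 56, 65, 70, 78, 92, 104, 112, 120, 130, 139, 149]

Fragments:
  [0,9): 9 bp
  [9,15): 6 bp
  [15,26): 11 bp
  [26,29): 3 bp
  [29,56): 27 bp
  [56,65): 9 bp
  [65,70): 5 bp
  [70,78): 8 bp
  [78,92): 14 bp
  [92,104): 12 bp
  [104,112): 8 bp
  [112,120): 8 bp
  [120,130): 10 bp
  [130,139): 9 bp
  [139,149): 10 bp
  [149,151): 2 bp

[2,3,5,6,8,8,8,9,9,9,10,10,11,12,14,27]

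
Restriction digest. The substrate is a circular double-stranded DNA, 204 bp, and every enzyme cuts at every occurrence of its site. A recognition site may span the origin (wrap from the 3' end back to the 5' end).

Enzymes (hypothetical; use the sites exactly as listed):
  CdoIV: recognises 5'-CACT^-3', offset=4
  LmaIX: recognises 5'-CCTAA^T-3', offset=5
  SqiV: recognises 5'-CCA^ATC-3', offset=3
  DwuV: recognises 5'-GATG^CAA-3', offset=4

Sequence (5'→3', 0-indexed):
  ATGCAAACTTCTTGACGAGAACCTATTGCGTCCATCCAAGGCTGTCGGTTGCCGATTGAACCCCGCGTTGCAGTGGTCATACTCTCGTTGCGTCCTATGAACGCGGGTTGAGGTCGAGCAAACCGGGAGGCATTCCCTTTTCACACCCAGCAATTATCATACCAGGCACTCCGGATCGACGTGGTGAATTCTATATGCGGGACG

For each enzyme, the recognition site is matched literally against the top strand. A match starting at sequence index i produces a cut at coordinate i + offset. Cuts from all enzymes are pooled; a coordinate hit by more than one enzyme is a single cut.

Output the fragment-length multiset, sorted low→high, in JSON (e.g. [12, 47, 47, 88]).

Site scan:
  CdoIV (CACT, off=4): starts [166] → cuts [170]
  LmaIX (CCTAAT, off=5): no sites
  SqiV (CCAATC, off=3): no sites
  DwuV (GATGCAA, off=4): starts [203] → cuts [3]

All cut coordinates (distinct, sorted): [3, 170]

Fragments:
  3→170: 167 bp
  170→3 (wrap): 204-170+3 = 37 bp

[37,167]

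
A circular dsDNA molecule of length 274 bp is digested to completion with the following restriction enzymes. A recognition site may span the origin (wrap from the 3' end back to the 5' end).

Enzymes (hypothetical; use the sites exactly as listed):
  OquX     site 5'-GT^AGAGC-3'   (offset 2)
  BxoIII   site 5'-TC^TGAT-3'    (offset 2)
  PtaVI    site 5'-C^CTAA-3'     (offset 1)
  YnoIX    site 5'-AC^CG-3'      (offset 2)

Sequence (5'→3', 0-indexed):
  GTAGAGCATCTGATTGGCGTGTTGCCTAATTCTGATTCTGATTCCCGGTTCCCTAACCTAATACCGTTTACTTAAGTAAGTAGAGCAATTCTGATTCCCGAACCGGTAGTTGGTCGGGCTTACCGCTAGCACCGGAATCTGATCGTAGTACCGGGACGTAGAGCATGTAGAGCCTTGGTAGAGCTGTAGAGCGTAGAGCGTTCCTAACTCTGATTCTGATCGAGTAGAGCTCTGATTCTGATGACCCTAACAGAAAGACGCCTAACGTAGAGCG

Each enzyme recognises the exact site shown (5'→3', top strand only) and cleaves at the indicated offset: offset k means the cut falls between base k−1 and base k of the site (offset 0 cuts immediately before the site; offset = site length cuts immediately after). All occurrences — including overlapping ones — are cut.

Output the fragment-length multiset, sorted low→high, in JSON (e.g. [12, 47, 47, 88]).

Scan for sites:
  OquX (GTAGAGC, off=2): starts [0, 79, 157, 166, 177, 185, 192, 223, 266] → cuts [2, 81, 159, 168, 179, 187, 194, 225, 268]
  BxoIII (TCTGAT, off=2): starts [8, 30, 36, 89, 137, 208, 214, 230, 236] → cuts [10, 32, 38, 91, 139, 210, 216, 232, 238]
  PtaVI (CCTAA, off=1): starts [24, 51, 56, 202, 245, 260] → cuts [25, 52, 57, 203, 246, 261]
  YnoIX (ACCG, off=2): starts [62, 101, 121, 130, 149] → cuts [64, 103, 123, 132, 151]

Pooled cuts: [2, 10, 25, 32, 38, 52, 57, 64, 81, 91, 103, 123, 132, 139, 151, 159, 168, 179, 187, 194, 203, 210, 216, 225, 232, 238, 246, 261, 268]

Fragment lengths:
  2→10: 8 bp
  10→25: 15 bp
  25→32: 7 bp
  32→38: 6 bp
  38→52: 14 bp
  52→57: 5 bp
  57→64: 7 bp
  64→81: 17 bp
  81→91: 10 bp
  91→103: 12 bp
  103→123: 20 bp
  123→132: 9 bp
  132→139: 7 bp
  139→151: 12 bp
  151→159: 8 bp
  159→168: 9 bp
  168→179: 11 bp
  179→187: 8 bp
  187→194: 7 bp
  194→203: 9 bp
  203→210: 7 bp
  210→216: 6 bp
  216→225: 9 bp
  225→232: 7 bp
  232→238: 6 bp
  238→246: 8 bp
  246→261: 15 bp
  261→268: 7 bp
  268→2 (wrap): 274-268+2 = 8 bp

[5,6,6,6,7,7,7,7,7,7,7,8,8,8,8,8,9,9,9,9,10,11,12,12,14,15,15,17,20]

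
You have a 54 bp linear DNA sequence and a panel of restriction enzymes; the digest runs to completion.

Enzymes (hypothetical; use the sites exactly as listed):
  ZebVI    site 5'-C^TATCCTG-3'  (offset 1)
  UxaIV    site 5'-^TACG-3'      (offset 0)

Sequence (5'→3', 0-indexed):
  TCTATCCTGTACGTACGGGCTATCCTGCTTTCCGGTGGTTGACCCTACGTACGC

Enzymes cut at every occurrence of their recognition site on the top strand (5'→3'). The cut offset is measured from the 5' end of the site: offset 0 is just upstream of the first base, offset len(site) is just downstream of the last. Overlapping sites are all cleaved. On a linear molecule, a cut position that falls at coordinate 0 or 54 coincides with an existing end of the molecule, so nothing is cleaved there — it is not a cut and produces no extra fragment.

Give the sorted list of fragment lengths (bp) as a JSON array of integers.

[2,4,4,5,7,7,25]

Site scan:
  ZebVI (CTATCCTG, off=1): starts [1, 19] → cuts [2, 20]
  UxaIV (TACG, off=0): starts [9, 13, 45, 49] → cuts [9, 13, 45, 49]

Pooled cuts: [2, 9, 13, 20, 45, 49]

Fragment lengths:
  [0,2): 2 bp
  [2,9): 7 bp
  [9,13): 4 bp
  [13,20): 7 bp
  [20,45): 25 bp
  [45,49): 4 bp
  [49,54): 5 bp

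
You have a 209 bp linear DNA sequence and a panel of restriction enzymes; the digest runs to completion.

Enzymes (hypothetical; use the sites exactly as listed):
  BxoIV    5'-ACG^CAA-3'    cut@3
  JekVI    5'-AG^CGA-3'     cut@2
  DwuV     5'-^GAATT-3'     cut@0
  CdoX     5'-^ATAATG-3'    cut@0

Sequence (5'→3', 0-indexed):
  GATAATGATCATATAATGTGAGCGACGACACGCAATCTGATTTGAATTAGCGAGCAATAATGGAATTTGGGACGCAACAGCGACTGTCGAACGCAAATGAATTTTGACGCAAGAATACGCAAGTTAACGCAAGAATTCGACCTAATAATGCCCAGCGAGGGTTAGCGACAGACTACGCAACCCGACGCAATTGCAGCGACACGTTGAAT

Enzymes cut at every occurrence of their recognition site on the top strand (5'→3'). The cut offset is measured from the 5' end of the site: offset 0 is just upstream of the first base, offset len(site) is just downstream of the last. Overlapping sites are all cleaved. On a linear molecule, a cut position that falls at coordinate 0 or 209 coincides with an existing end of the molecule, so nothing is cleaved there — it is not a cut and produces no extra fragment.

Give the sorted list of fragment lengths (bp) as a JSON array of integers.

Site scan:
  BxoIV (ACGCAA, off=3): starts [29, 71, 90, 106, 116, 126, 174, 184] → cuts [32, 74, 93, 109, 119, 129, 177, 187]
  JekVI (AGCGA, off=2): starts [20, 48, 78, 153, 163, 194] → cuts [22, 50, 80, 155, 165, 196]
  DwuV (GAATT, off=0): starts [43, 62, 98, 132] → cuts [43, 62, 98, 132]
  CdoX (ATAATG, off=0): starts [1, 12, 56, 144] → cuts [1, 12, 56, 144]

All cut coordinates (distinct, sorted): [1, 12, 22, 32, 43, 50, 56, 62, 74, 80, 93, 98, 109, 119, 129, 132, 144, 155, 165, 177, 187, 196]

Fragment lengths:
  [0,1): 1 bp
  [1,12): 11 bp
  [12,22): 10 bp
  [22,32): 10 bp
  [32,43): 11 bp
  [43,50): 7 bp
  [50,56): 6 bp
  [56,62): 6 bp
  [62,74): 12 bp
  [74,80): 6 bp
  [80,93): 13 bp
  [93,98): 5 bp
  [98,109): 11 bp
  [109,119): 10 bp
  [119,129): 10 bp
  [129,132): 3 bp
  [132,144): 12 bp
  [144,155): 11 bp
  [155,165): 10 bp
  [165,177): 12 bp
  [177,187): 10 bp
  [187,196): 9 bp
  [196,209): 13 bp

[1,3,5,6,6,6,7,9,10,10,10,10,10,10,11,11,11,11,12,12,12,13,13]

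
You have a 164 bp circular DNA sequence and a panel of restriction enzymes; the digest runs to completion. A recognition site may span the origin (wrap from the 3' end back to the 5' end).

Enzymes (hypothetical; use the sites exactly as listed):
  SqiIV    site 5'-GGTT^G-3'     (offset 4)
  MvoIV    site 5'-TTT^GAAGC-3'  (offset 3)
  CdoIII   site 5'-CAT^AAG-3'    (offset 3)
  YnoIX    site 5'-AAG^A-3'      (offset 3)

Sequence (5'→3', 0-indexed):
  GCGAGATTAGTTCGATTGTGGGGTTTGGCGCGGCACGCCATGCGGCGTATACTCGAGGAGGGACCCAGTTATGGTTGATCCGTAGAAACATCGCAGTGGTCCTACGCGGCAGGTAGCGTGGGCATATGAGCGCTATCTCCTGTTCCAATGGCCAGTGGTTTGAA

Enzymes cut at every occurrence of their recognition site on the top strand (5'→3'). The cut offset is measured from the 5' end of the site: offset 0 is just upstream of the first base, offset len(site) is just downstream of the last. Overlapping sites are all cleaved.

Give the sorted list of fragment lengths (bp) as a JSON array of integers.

Per-enzyme occurrences:
  SqiIV (GGTTG, off=4): starts [72] → cuts [76]
  MvoIV (TTTGAAGC, off=3): starts [158] → cuts [161]
  CdoIII (CATAAG, off=3): no sites
  YnoIX (AAGA, off=3): no sites

All cut coordinates (distinct, sorted): [76, 161]

Fragment lengths:
  76→161: 85 bp
  161→76 (wrap): 164-161+76 = 79 bp

[79,85]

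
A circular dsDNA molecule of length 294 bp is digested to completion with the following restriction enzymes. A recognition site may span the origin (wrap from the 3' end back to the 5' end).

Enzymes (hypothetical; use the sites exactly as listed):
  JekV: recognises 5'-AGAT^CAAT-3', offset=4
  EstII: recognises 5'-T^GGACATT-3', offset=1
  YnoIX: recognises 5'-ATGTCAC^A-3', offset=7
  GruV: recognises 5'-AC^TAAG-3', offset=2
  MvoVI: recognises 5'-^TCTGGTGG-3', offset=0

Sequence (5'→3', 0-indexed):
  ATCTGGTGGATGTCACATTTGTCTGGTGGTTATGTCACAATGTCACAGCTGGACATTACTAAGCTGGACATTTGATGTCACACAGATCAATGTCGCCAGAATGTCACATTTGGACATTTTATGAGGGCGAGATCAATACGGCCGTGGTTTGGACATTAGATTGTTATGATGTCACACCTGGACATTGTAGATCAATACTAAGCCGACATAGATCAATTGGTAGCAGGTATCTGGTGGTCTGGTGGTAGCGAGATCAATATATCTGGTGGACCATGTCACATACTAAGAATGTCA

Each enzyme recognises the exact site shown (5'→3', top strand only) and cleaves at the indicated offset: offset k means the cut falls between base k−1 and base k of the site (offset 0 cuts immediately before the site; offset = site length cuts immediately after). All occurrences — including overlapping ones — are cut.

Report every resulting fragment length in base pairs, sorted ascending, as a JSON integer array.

Site scan:
  JekV AGATCAAT/4: at [83, 129, 188, 209, 250] ⇒ [87, 133, 192, 213, 254]
  EstII TGGACATT/1: at [49, 64, 110, 149, 178] ⇒ [50, 65, 111, 150, 179]
  YnoIX ATGTCACA/7: at [9, 31, 39, 74, 100, 168, 272] ⇒ [16, 38, 46, 81, 107, 175, 279]
  GruV ACTAAG/2: at [57, 196, 281] ⇒ [59, 198, 283]
  MvoVI TCTGGTGG/0: at [1, 21, 229, 237, 261] ⇒ [1, 21, 229, 237, 261]

All cut coordinates (distinct, sorted): [1, 16, 21, 38, 46, 50, 59, 65, 81, 87, 107, 111, 133, 150, 175, 179, 192, 198, 213, 229, 237, 254, 261, 279, 283]

Fragments:
  1→16: 15 bp
  16→21: 5 bp
  21→38: 17 bp
  38→46: 8 bp
  46→50: 4 bp
  50→59: 9 bp
  59→65: 6 bp
  65→81: 16 bp
  81→87: 6 bp
  87→107: 20 bp
  107→111: 4 bp
  111→133: 22 bp
  133→150: 17 bp
  150→175: 25 bp
  175→179: 4 bp
  179→192: 13 bp
  192→198: 6 bp
  198→213: 15 bp
  213→229: 16 bp
  229→237: 8 bp
  237→254: 17 bp
  254→261: 7 bp
  261→279: 18 bp
  279→283: 4 bp
  283→1 (wrap): 294-283+1 = 12 bp

[4,4,4,4,5,6,6,6,7,8,8,9,12,13,15,15,16,16,17,17,17,18,20,22,25]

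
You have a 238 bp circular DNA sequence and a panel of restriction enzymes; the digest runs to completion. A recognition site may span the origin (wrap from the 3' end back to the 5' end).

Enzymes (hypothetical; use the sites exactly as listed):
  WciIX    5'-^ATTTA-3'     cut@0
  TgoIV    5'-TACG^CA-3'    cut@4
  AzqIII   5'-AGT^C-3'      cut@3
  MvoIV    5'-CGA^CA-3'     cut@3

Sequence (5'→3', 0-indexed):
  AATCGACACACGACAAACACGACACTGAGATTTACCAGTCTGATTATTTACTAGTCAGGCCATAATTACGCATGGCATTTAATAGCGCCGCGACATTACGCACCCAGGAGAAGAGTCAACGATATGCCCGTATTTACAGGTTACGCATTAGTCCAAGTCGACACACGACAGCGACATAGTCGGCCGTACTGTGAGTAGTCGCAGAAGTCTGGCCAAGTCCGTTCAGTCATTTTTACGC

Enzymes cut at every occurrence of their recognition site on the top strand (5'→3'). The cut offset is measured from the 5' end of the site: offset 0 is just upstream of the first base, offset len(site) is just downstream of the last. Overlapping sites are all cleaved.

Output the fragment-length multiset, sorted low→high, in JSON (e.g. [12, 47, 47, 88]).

Site scan:
  WciIX ATTTA/0: at [29, 45, 76, 131] ⇒ [29, 45, 76, 131]
  TgoIV TACGCA/4: at [66, 96, 141, 233] ⇒ [70, 100, 145, 237]
  AzqIII AGTC/3: at [36, 52, 113, 149, 155, 177, 196, 205, 215, 224] ⇒ [39, 55, 116, 152, 158, 180, 199, 208, 218, 227]
  MvoIV CGACA/3: at [3, 10, 19, 90, 158, 165, 171] ⇒ [6, 13, 22, 93, 161, 168, 174]

All cut coordinates (distinct, sorted): [6, 13, 22, 29, 39, 45, 55, 70, 76, 93, 100, 116, 131, 145, 152, 158, 161, 168, 174, 180, 199, 208, 218, 227, 237]

Fragment lengths:
  6→13: 7 bp
  13→22: 9 bp
  22→29: 7 bp
  29→39: 10 bp
  39→45: 6 bp
  45→55: 10 bp
  55→70: 15 bp
  70→76: 6 bp
  76→93: 17 bp
  93→100: 7 bp
  100→116: 16 bp
  116→131: 15 bp
  131→145: 14 bp
  145→152: 7 bp
  152→158: 6 bp
  158→161: 3 bp
  161→168: 7 bp
  168→174: 6 bp
  174→180: 6 bp
  180→199: 19 bp
  199→208: 9 bp
  208→218: 10 bp
  218→227: 9 bp
  227→237: 10 bp
  237→6 (wrap): 238-237+6 = 7 bp

[3,6,6,6,6,6,7,7,7,7,7,7,9,9,9,10,10,10,10,14,15,15,16,17,19]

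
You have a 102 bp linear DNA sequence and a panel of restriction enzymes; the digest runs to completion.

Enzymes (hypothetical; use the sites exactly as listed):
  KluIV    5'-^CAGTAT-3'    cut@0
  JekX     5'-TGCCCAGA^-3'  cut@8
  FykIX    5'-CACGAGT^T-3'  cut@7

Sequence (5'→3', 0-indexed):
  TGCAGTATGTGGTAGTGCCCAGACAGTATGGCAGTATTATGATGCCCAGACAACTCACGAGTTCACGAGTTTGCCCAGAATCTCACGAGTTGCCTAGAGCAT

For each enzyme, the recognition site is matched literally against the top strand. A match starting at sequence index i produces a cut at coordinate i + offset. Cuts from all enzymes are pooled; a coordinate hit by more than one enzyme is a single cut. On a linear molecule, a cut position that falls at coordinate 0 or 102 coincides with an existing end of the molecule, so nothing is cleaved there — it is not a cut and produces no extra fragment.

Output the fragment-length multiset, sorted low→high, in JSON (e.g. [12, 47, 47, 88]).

Scan for sites:
  KluIV (CAGTAT, off=0): starts [2, 23, 31] → cuts [2, 23, 31]
  JekX (TGCCCAGA, off=8): starts [15, 42, 71] → cuts [23, 50, 79]
  FykIX (CACGAGTT, off=7): starts [55, 63, 83] → cuts [62, 70, 90]

Pooled cuts: [2, 23, 31, 50, 62, 70, 79, 90]

Fragments:
  [0,2): 2 bp
  [2,23): 21 bp
  [23,31): 8 bp
  [31,50): 19 bp
  [50,62): 12 bp
  [62,70): 8 bp
  [70,79): 9 bp
  [79,90): 11 bp
  [90,102): 12 bp

[2,8,8,9,11,12,12,19,21]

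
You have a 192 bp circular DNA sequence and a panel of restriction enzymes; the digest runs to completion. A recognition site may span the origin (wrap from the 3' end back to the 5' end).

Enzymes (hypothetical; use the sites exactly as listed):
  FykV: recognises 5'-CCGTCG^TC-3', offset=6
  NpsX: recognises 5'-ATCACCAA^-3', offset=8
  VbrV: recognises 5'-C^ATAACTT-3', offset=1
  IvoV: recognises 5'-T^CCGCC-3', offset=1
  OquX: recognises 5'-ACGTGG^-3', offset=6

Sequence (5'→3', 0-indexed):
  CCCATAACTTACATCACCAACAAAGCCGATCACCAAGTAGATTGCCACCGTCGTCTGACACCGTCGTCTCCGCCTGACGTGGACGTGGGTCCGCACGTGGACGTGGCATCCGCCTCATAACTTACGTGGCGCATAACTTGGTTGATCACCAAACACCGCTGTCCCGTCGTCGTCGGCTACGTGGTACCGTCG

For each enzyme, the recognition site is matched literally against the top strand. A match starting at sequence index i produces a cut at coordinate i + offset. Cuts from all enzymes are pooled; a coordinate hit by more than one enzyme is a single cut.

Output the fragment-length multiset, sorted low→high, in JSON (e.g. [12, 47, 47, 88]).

[3,3,3,6,6,7,11,12,13,13,13,15,16,17,17,17,20]

Site scan:
  FykV (CCGTCGTC, off=6): starts [47, 60, 163] → cuts [53, 66, 169]
  NpsX (ATCACCAA, off=8): starts [12, 28, 144] → cuts [20, 36, 152]
  VbrV (CATAACTT, off=1): starts [2, 115, 131] → cuts [3, 116, 132]
  IvoV (TCCGCC, off=1): starts [68, 108] → cuts [69, 109]
  OquX (ACGTGG, off=6): starts [76, 82, 94, 100, 123, 178] → cuts [82, 88, 100, 106, 129, 184]

Pooled cuts: [3, 20, 36, 53, 66, 69, 82, 88, 100, 106, 109, 116, 129, 132, 152, 169, 184]

Fragments:
  3→20: 17 bp
  20→36: 16 bp
  36→53: 17 bp
  53→66: 13 bp
  66→69: 3 bp
  69→82: 13 bp
  82→88: 6 bp
  88→100: 12 bp
  100→106: 6 bp
  106→109: 3 bp
  109→116: 7 bp
  116→129: 13 bp
  129→132: 3 bp
  132→152: 20 bp
  152→169: 17 bp
  169→184: 15 bp
  184→3 (wrap): 192-184+3 = 11 bp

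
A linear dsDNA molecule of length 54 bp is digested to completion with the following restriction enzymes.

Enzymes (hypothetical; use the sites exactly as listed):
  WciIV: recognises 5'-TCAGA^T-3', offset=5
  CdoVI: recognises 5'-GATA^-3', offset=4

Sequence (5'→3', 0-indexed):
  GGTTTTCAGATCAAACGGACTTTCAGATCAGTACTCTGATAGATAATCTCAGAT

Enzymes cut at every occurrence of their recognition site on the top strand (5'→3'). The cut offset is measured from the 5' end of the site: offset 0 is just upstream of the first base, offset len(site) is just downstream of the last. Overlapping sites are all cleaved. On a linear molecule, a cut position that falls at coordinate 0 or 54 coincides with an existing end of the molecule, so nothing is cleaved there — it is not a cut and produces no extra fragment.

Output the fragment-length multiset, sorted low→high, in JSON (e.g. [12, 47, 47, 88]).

[1,4,8,10,14,17]

Per-enzyme occurrences:
  WciIV TCAGAT/5: at [5, 22, 48] ⇒ [10, 27, 53]
  CdoVI GATA/4: at [37, 41] ⇒ [41, 45]

All cut coordinates (distinct, sorted): [10, 27, 41, 45, 53]

Fragments:
  [0,10): 10 bp
  [10,27): 17 bp
  [27,41): 14 bp
  [41,45): 4 bp
  [45,53): 8 bp
  [53,54): 1 bp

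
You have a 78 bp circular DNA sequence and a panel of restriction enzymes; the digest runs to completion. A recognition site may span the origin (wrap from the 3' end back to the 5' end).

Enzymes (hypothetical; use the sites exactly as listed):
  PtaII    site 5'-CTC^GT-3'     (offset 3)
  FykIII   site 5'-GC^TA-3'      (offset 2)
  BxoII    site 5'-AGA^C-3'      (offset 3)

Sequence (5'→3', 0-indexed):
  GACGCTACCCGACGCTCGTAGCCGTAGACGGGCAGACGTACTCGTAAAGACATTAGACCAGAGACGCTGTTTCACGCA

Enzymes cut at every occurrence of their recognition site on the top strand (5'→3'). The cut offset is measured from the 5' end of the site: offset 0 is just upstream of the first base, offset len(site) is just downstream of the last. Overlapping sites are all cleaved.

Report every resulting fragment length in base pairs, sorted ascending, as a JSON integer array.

Per-enzyme occurrences:
  PtaII CTCGT/3: at [14, 40] ⇒ [17, 43]
  FykIII GCTA/2: at [3] ⇒ [5]
  BxoII AGAC/3: at [25, 33, 47, 54, 61, 77] ⇒ [2, 28, 36, 50, 57, 64]

Pooled cuts: [2, 5, 17, 28, 36, 43, 50, 57, 64]

Fragment lengths:
  2→5: 3 bp
  5→17: 12 bp
  17→28: 11 bp
  28→36: 8 bp
  36→43: 7 bp
  43→50: 7 bp
  50→57: 7 bp
  57→64: 7 bp
  64→2 (wrap): 78-64+2 = 16 bp

[3,7,7,7,7,8,11,12,16]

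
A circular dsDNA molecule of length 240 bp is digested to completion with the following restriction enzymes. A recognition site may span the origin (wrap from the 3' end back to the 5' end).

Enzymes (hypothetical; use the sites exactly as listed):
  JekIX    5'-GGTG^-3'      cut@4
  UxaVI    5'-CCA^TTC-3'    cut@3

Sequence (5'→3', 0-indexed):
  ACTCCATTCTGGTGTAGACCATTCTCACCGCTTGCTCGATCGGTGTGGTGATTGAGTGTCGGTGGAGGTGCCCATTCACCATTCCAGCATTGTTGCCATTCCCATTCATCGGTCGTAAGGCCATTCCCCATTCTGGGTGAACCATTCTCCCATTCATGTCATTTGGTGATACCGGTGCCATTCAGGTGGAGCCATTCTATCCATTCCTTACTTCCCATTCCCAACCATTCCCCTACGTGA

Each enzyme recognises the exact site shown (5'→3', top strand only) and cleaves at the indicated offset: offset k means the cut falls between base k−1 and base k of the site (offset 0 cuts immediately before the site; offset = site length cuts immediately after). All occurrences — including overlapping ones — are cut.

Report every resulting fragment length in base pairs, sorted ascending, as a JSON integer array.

[3,4,5,5,6,6,6,7,7,7,8,8,8,9,9,9,10,14,14,16,17,19,19,24]

Scan for sites:
  JekIX (GGTG, off=4): starts [10, 41, 46, 60, 66, 135, 164, 173, 184] → cuts [14, 45, 50, 64, 70, 139, 168, 177, 188]
  UxaVI (CCATTC, off=3): starts [3, 18, 71, 78, 95, 101, 120, 127, 141, 149, 177, 191, 200, 214, 224] → cuts [6, 21, 74, 81, 98, 104, 123, 130, 144, 152, 180, 194, 203, 217, 227]

Pooled cuts: [6, 14, 21, 45, 50, 64, 70, 74, 81, 98, 104, 123, 130, 139, 144, 152, 168, 177, 180, 188, 194, 203, 217, 227]

Fragments:
  6→14: 8 bp
  14→21: 7 bp
  21→45: 24 bp
  45→50: 5 bp
  50→64: 14 bp
  64→70: 6 bp
  70→74: 4 bp
  74→81: 7 bp
  81→98: 17 bp
  98→104: 6 bp
  104→123: 19 bp
  123→130: 7 bp
  130→139: 9 bp
  139→144: 5 bp
  144→152: 8 bp
  152→168: 16 bp
  168→177: 9 bp
  177→180: 3 bp
  180→188: 8 bp
  188→194: 6 bp
  194→203: 9 bp
  203→217: 14 bp
  217→227: 10 bp
  227→6 (wrap): 240-227+6 = 19 bp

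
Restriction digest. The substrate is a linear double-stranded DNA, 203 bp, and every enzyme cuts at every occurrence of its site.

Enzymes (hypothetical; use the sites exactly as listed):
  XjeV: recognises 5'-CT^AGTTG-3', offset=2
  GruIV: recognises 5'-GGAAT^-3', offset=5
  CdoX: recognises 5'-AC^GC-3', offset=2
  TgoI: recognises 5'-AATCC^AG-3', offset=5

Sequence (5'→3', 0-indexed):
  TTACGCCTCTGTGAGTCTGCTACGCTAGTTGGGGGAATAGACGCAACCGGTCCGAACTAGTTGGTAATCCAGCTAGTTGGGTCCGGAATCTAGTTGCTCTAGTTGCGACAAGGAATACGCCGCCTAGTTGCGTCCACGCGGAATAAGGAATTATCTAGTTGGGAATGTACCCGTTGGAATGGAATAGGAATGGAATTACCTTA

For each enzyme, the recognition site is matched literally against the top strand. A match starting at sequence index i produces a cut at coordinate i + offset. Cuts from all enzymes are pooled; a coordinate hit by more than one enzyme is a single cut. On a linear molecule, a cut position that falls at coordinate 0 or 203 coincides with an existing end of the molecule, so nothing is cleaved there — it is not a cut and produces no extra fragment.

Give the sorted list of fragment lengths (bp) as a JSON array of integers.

[2,2,3,4,4,4,5,5,5,6,7,7,7,7,9,10,12,12,12,14,15,16,16,19]

Per-enzyme occurrences:
  XjeV (CTAGTTG, off=2): starts [24, 56, 72, 89, 98, 123, 154] → cuts [26, 58, 74, 91, 100, 125, 156]
  GruIV (GGAAT, off=5): starts [33, 84, 111, 139, 146, 161, 175, 180, 186, 191] → cuts [38, 89, 116, 144, 151, 166, 180, 185, 191, 196]
  CdoX (ACGC, off=2): starts [2, 21, 40, 116, 135] → cuts [4, 23, 42, 118, 137]
  TgoI (AATCCAG, off=5): starts [65] → cuts [70]

All cut coordinates (distinct, sorted): [4, 23, 26, 38, 42, 58, 70, 74, 89, 91, 100, 116, 118, 125, 137, 144, 151, 156, 166, 180, 185, 191, 196]

Fragments:
  [0,4): 4 bp
  [4,23): 19 bp
  [23,26): 3 bp
  [26,38): 12 bp
  [38,42): 4 bp
  [42,58): 16 bp
  [58,70): 12 bp
  [70,74): 4 bp
  [74,89): 15 bp
  [89,91): 2 bp
  [91,100): 9 bp
  [100,116): 16 bp
  [116,118): 2 bp
  [118,125): 7 bp
  [125,137): 12 bp
  [137,144): 7 bp
  [144,151): 7 bp
  [151,156): 5 bp
  [156,166): 10 bp
  [166,180): 14 bp
  [180,185): 5 bp
  [185,191): 6 bp
  [191,196): 5 bp
  [196,203): 7 bp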